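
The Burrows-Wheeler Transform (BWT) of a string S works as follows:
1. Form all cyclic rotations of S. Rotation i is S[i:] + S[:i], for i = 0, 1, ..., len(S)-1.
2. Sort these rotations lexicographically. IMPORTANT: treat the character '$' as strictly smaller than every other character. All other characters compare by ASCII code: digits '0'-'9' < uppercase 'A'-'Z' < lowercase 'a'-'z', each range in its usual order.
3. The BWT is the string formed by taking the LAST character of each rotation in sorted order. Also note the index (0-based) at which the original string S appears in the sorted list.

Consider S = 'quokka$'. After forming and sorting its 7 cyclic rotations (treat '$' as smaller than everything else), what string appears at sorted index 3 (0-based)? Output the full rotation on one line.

Answer: kka$quo

Derivation:
All 7 rotations (rotation i = S[i:]+S[:i]):
  rot[0] = quokka$
  rot[1] = uokka$q
  rot[2] = okka$qu
  rot[3] = kka$quo
  rot[4] = ka$quok
  rot[5] = a$quokk
  rot[6] = $quokka
Sorted (with $ < everything):
  sorted[0] = $quokka
  sorted[1] = a$quokk
  sorted[2] = ka$quok
  sorted[3] = kka$quo
  sorted[4] = okka$qu
  sorted[5] = quokka$
  sorted[6] = uokka$q
sorted[3] = kka$quo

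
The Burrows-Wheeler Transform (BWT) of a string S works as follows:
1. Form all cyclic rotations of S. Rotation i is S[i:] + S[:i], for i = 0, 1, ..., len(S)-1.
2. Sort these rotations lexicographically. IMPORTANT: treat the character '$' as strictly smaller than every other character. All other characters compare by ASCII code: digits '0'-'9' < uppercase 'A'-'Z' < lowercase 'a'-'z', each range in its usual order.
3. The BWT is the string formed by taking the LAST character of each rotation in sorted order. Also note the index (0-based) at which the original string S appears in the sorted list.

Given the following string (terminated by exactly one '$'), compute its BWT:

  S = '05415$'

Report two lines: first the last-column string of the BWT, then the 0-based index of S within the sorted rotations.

Answer: 5$4510
1

Derivation:
All 6 rotations (rotation i = S[i:]+S[:i]):
  rot[0] = 05415$
  rot[1] = 5415$0
  rot[2] = 415$05
  rot[3] = 15$054
  rot[4] = 5$0541
  rot[5] = $05415
Sorted (with $ < everything):
  sorted[0] = $05415  (last char: '5')
  sorted[1] = 05415$  (last char: '$')
  sorted[2] = 15$054  (last char: '4')
  sorted[3] = 415$05  (last char: '5')
  sorted[4] = 5$0541  (last char: '1')
  sorted[5] = 5415$0  (last char: '0')
Last column: 5$4510
Original string S is at sorted index 1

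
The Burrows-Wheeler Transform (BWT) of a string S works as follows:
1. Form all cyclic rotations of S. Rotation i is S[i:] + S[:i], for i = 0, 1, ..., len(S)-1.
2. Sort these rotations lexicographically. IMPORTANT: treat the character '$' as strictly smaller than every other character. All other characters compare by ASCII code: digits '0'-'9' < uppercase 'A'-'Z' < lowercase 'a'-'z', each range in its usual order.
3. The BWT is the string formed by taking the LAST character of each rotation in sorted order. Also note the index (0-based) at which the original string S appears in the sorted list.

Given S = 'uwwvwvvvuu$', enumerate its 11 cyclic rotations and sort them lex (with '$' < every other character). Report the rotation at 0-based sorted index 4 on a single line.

All 11 rotations (rotation i = S[i:]+S[:i]):
  rot[0] = uwwvwvvvuu$
  rot[1] = wwvwvvvuu$u
  rot[2] = wvwvvvuu$uw
  rot[3] = vwvvvuu$uww
  rot[4] = wvvvuu$uwwv
  rot[5] = vvvuu$uwwvw
  rot[6] = vvuu$uwwvwv
  rot[7] = vuu$uwwvwvv
  rot[8] = uu$uwwvwvvv
  rot[9] = u$uwwvwvvvu
  rot[10] = $uwwvwvvvuu
Sorted (with $ < everything):
  sorted[0] = $uwwvwvvvuu
  sorted[1] = u$uwwvwvvvu
  sorted[2] = uu$uwwvwvvv
  sorted[3] = uwwvwvvvuu$
  sorted[4] = vuu$uwwvwvv
  sorted[5] = vvuu$uwwvwv
  sorted[6] = vvvuu$uwwvw
  sorted[7] = vwvvvuu$uww
  sorted[8] = wvvvuu$uwwv
  sorted[9] = wvwvvvuu$uw
  sorted[10] = wwvwvvvuu$u
sorted[4] = vuu$uwwvwvv

Answer: vuu$uwwvwvv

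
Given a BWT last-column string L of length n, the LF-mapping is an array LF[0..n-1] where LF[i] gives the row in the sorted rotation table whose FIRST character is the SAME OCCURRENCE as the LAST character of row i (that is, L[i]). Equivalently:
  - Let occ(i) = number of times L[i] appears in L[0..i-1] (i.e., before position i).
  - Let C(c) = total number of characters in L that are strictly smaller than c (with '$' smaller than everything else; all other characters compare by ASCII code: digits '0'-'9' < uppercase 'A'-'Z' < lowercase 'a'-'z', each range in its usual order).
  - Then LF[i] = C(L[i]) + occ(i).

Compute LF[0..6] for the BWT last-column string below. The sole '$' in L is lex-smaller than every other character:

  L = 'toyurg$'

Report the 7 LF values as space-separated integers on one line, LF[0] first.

Char counts: '$':1, 'g':1, 'o':1, 'r':1, 't':1, 'u':1, 'y':1
C (first-col start): C('$')=0, C('g')=1, C('o')=2, C('r')=3, C('t')=4, C('u')=5, C('y')=6
L[0]='t': occ=0, LF[0]=C('t')+0=4+0=4
L[1]='o': occ=0, LF[1]=C('o')+0=2+0=2
L[2]='y': occ=0, LF[2]=C('y')+0=6+0=6
L[3]='u': occ=0, LF[3]=C('u')+0=5+0=5
L[4]='r': occ=0, LF[4]=C('r')+0=3+0=3
L[5]='g': occ=0, LF[5]=C('g')+0=1+0=1
L[6]='$': occ=0, LF[6]=C('$')+0=0+0=0

Answer: 4 2 6 5 3 1 0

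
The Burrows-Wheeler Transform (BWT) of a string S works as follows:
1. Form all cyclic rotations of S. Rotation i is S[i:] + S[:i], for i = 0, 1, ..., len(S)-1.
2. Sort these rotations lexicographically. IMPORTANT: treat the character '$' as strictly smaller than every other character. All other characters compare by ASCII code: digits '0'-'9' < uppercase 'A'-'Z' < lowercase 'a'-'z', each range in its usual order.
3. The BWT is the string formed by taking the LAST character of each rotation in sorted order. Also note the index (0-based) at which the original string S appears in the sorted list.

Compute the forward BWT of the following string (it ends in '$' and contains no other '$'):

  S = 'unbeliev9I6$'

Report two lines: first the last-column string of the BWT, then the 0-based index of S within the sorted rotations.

Answer: 6Iv9nbileu$e
10

Derivation:
All 12 rotations (rotation i = S[i:]+S[:i]):
  rot[0] = unbeliev9I6$
  rot[1] = nbeliev9I6$u
  rot[2] = believ9I6$un
  rot[3] = eliev9I6$unb
  rot[4] = liev9I6$unbe
  rot[5] = iev9I6$unbel
  rot[6] = ev9I6$unbeli
  rot[7] = v9I6$unbelie
  rot[8] = 9I6$unbeliev
  rot[9] = I6$unbeliev9
  rot[10] = 6$unbeliev9I
  rot[11] = $unbeliev9I6
Sorted (with $ < everything):
  sorted[0] = $unbeliev9I6  (last char: '6')
  sorted[1] = 6$unbeliev9I  (last char: 'I')
  sorted[2] = 9I6$unbeliev  (last char: 'v')
  sorted[3] = I6$unbeliev9  (last char: '9')
  sorted[4] = believ9I6$un  (last char: 'n')
  sorted[5] = eliev9I6$unb  (last char: 'b')
  sorted[6] = ev9I6$unbeli  (last char: 'i')
  sorted[7] = iev9I6$unbel  (last char: 'l')
  sorted[8] = liev9I6$unbe  (last char: 'e')
  sorted[9] = nbeliev9I6$u  (last char: 'u')
  sorted[10] = unbeliev9I6$  (last char: '$')
  sorted[11] = v9I6$unbelie  (last char: 'e')
Last column: 6Iv9nbileu$e
Original string S is at sorted index 10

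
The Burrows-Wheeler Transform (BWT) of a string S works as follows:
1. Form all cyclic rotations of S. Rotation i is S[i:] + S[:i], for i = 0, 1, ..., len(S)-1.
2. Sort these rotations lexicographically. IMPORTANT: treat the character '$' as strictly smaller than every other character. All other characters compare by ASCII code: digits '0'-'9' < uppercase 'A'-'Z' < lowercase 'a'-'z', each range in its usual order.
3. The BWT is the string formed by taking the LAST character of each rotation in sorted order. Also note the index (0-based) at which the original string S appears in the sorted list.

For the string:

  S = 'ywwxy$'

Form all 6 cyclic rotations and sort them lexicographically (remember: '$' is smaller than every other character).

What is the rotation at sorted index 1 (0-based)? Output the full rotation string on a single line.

All 6 rotations (rotation i = S[i:]+S[:i]):
  rot[0] = ywwxy$
  rot[1] = wwxy$y
  rot[2] = wxy$yw
  rot[3] = xy$yww
  rot[4] = y$ywwx
  rot[5] = $ywwxy
Sorted (with $ < everything):
  sorted[0] = $ywwxy
  sorted[1] = wwxy$y
  sorted[2] = wxy$yw
  sorted[3] = xy$yww
  sorted[4] = y$ywwx
  sorted[5] = ywwxy$
sorted[1] = wwxy$y

Answer: wwxy$y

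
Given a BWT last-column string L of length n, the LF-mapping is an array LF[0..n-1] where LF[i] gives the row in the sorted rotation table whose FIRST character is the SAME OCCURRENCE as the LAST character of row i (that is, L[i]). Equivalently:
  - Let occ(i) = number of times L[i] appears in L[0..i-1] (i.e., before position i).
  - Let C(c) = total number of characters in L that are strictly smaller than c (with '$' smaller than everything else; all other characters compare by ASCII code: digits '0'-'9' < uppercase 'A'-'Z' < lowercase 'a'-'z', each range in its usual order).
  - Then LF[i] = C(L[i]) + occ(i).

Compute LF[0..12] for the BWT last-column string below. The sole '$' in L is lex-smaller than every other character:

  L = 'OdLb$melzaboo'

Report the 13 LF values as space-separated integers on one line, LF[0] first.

Answer: 2 6 1 4 0 9 7 8 12 3 5 10 11

Derivation:
Char counts: '$':1, 'L':1, 'O':1, 'a':1, 'b':2, 'd':1, 'e':1, 'l':1, 'm':1, 'o':2, 'z':1
C (first-col start): C('$')=0, C('L')=1, C('O')=2, C('a')=3, C('b')=4, C('d')=6, C('e')=7, C('l')=8, C('m')=9, C('o')=10, C('z')=12
L[0]='O': occ=0, LF[0]=C('O')+0=2+0=2
L[1]='d': occ=0, LF[1]=C('d')+0=6+0=6
L[2]='L': occ=0, LF[2]=C('L')+0=1+0=1
L[3]='b': occ=0, LF[3]=C('b')+0=4+0=4
L[4]='$': occ=0, LF[4]=C('$')+0=0+0=0
L[5]='m': occ=0, LF[5]=C('m')+0=9+0=9
L[6]='e': occ=0, LF[6]=C('e')+0=7+0=7
L[7]='l': occ=0, LF[7]=C('l')+0=8+0=8
L[8]='z': occ=0, LF[8]=C('z')+0=12+0=12
L[9]='a': occ=0, LF[9]=C('a')+0=3+0=3
L[10]='b': occ=1, LF[10]=C('b')+1=4+1=5
L[11]='o': occ=0, LF[11]=C('o')+0=10+0=10
L[12]='o': occ=1, LF[12]=C('o')+1=10+1=11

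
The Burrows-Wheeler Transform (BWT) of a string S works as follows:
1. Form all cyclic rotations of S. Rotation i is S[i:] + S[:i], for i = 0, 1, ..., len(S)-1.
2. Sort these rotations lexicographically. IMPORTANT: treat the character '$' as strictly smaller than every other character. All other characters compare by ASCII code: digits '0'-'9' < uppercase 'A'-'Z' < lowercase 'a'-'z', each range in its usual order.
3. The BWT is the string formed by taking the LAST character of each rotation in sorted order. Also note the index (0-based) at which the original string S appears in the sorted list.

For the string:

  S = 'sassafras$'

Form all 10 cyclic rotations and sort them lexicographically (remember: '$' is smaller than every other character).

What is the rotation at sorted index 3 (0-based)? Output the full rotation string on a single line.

Answer: assafras$s

Derivation:
All 10 rotations (rotation i = S[i:]+S[:i]):
  rot[0] = sassafras$
  rot[1] = assafras$s
  rot[2] = ssafras$sa
  rot[3] = safras$sas
  rot[4] = afras$sass
  rot[5] = fras$sassa
  rot[6] = ras$sassaf
  rot[7] = as$sassafr
  rot[8] = s$sassafra
  rot[9] = $sassafras
Sorted (with $ < everything):
  sorted[0] = $sassafras
  sorted[1] = afras$sass
  sorted[2] = as$sassafr
  sorted[3] = assafras$s
  sorted[4] = fras$sassa
  sorted[5] = ras$sassaf
  sorted[6] = s$sassafra
  sorted[7] = safras$sas
  sorted[8] = sassafras$
  sorted[9] = ssafras$sa
sorted[3] = assafras$s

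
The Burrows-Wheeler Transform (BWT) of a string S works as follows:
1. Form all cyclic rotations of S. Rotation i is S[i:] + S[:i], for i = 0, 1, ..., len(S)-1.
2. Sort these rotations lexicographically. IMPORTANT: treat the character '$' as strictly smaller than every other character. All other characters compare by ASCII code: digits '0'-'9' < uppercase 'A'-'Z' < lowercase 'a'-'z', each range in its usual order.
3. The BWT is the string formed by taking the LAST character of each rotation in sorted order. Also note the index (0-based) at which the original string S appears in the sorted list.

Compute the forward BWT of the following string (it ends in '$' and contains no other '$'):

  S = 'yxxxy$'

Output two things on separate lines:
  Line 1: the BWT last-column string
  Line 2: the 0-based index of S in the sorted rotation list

All 6 rotations (rotation i = S[i:]+S[:i]):
  rot[0] = yxxxy$
  rot[1] = xxxy$y
  rot[2] = xxy$yx
  rot[3] = xy$yxx
  rot[4] = y$yxxx
  rot[5] = $yxxxy
Sorted (with $ < everything):
  sorted[0] = $yxxxy  (last char: 'y')
  sorted[1] = xxxy$y  (last char: 'y')
  sorted[2] = xxy$yx  (last char: 'x')
  sorted[3] = xy$yxx  (last char: 'x')
  sorted[4] = y$yxxx  (last char: 'x')
  sorted[5] = yxxxy$  (last char: '$')
Last column: yyxxx$
Original string S is at sorted index 5

Answer: yyxxx$
5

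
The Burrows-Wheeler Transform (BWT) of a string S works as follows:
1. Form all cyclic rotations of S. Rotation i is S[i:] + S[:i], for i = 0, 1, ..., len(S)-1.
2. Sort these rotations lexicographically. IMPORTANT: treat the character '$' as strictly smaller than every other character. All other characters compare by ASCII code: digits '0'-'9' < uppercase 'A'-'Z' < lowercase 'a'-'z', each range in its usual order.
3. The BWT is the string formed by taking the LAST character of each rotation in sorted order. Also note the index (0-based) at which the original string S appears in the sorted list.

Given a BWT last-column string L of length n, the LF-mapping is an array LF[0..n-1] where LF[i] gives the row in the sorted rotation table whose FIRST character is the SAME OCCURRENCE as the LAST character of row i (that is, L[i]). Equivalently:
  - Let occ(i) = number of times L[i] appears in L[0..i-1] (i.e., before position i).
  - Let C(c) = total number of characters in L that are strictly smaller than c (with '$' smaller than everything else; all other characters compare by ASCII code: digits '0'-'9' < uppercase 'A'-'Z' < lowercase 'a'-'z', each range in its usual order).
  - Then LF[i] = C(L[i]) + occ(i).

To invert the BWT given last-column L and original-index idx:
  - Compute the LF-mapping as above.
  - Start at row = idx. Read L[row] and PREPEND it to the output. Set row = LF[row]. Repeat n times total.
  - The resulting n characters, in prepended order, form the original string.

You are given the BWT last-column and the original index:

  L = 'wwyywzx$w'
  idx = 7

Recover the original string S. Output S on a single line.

Answer: ywwzxyww$

Derivation:
LF mapping: 1 2 6 7 3 8 5 0 4
Walk LF starting at row 7, prepending L[row]:
  step 1: row=7, L[7]='$', prepend. Next row=LF[7]=0
  step 2: row=0, L[0]='w', prepend. Next row=LF[0]=1
  step 3: row=1, L[1]='w', prepend. Next row=LF[1]=2
  step 4: row=2, L[2]='y', prepend. Next row=LF[2]=6
  step 5: row=6, L[6]='x', prepend. Next row=LF[6]=5
  step 6: row=5, L[5]='z', prepend. Next row=LF[5]=8
  step 7: row=8, L[8]='w', prepend. Next row=LF[8]=4
  step 8: row=4, L[4]='w', prepend. Next row=LF[4]=3
  step 9: row=3, L[3]='y', prepend. Next row=LF[3]=7
Reversed output: ywwzxyww$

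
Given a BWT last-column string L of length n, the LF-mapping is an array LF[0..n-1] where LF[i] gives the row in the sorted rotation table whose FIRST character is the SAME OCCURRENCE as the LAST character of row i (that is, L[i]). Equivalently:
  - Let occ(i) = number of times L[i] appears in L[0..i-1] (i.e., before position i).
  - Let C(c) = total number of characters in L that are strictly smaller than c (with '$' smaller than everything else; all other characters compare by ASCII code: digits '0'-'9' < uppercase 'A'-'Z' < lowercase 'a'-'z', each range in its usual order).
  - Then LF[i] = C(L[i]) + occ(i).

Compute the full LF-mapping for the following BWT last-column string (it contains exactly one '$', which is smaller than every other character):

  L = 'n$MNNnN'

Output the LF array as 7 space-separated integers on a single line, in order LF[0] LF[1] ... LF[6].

Answer: 5 0 1 2 3 6 4

Derivation:
Char counts: '$':1, 'M':1, 'N':3, 'n':2
C (first-col start): C('$')=0, C('M')=1, C('N')=2, C('n')=5
L[0]='n': occ=0, LF[0]=C('n')+0=5+0=5
L[1]='$': occ=0, LF[1]=C('$')+0=0+0=0
L[2]='M': occ=0, LF[2]=C('M')+0=1+0=1
L[3]='N': occ=0, LF[3]=C('N')+0=2+0=2
L[4]='N': occ=1, LF[4]=C('N')+1=2+1=3
L[5]='n': occ=1, LF[5]=C('n')+1=5+1=6
L[6]='N': occ=2, LF[6]=C('N')+2=2+2=4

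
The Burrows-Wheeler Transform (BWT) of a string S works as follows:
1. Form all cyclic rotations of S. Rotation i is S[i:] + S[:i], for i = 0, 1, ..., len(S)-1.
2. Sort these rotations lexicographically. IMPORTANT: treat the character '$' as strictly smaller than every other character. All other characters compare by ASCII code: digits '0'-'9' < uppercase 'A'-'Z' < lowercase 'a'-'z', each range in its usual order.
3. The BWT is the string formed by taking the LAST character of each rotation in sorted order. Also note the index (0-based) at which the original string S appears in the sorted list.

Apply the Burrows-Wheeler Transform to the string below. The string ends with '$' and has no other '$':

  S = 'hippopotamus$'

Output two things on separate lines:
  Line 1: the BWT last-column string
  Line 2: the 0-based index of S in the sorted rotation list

All 13 rotations (rotation i = S[i:]+S[:i]):
  rot[0] = hippopotamus$
  rot[1] = ippopotamus$h
  rot[2] = ppopotamus$hi
  rot[3] = popotamus$hip
  rot[4] = opotamus$hipp
  rot[5] = potamus$hippo
  rot[6] = otamus$hippop
  rot[7] = tamus$hippopo
  rot[8] = amus$hippopot
  rot[9] = mus$hippopota
  rot[10] = us$hippopotam
  rot[11] = s$hippopotamu
  rot[12] = $hippopotamus
Sorted (with $ < everything):
  sorted[0] = $hippopotamus  (last char: 's')
  sorted[1] = amus$hippopot  (last char: 't')
  sorted[2] = hippopotamus$  (last char: '$')
  sorted[3] = ippopotamus$h  (last char: 'h')
  sorted[4] = mus$hippopota  (last char: 'a')
  sorted[5] = opotamus$hipp  (last char: 'p')
  sorted[6] = otamus$hippop  (last char: 'p')
  sorted[7] = popotamus$hip  (last char: 'p')
  sorted[8] = potamus$hippo  (last char: 'o')
  sorted[9] = ppopotamus$hi  (last char: 'i')
  sorted[10] = s$hippopotamu  (last char: 'u')
  sorted[11] = tamus$hippopo  (last char: 'o')
  sorted[12] = us$hippopotam  (last char: 'm')
Last column: st$happpoiuom
Original string S is at sorted index 2

Answer: st$happpoiuom
2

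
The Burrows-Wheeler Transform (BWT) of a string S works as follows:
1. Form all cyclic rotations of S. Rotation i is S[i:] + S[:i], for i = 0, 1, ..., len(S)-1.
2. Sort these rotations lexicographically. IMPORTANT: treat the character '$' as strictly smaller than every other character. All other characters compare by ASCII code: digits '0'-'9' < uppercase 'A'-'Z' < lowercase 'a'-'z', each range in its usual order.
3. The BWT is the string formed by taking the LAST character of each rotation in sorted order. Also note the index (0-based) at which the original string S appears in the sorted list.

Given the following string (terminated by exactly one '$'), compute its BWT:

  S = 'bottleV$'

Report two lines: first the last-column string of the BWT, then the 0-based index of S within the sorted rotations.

All 8 rotations (rotation i = S[i:]+S[:i]):
  rot[0] = bottleV$
  rot[1] = ottleV$b
  rot[2] = ttleV$bo
  rot[3] = tleV$bot
  rot[4] = leV$bott
  rot[5] = eV$bottl
  rot[6] = V$bottle
  rot[7] = $bottleV
Sorted (with $ < everything):
  sorted[0] = $bottleV  (last char: 'V')
  sorted[1] = V$bottle  (last char: 'e')
  sorted[2] = bottleV$  (last char: '$')
  sorted[3] = eV$bottl  (last char: 'l')
  sorted[4] = leV$bott  (last char: 't')
  sorted[5] = ottleV$b  (last char: 'b')
  sorted[6] = tleV$bot  (last char: 't')
  sorted[7] = ttleV$bo  (last char: 'o')
Last column: Ve$ltbto
Original string S is at sorted index 2

Answer: Ve$ltbto
2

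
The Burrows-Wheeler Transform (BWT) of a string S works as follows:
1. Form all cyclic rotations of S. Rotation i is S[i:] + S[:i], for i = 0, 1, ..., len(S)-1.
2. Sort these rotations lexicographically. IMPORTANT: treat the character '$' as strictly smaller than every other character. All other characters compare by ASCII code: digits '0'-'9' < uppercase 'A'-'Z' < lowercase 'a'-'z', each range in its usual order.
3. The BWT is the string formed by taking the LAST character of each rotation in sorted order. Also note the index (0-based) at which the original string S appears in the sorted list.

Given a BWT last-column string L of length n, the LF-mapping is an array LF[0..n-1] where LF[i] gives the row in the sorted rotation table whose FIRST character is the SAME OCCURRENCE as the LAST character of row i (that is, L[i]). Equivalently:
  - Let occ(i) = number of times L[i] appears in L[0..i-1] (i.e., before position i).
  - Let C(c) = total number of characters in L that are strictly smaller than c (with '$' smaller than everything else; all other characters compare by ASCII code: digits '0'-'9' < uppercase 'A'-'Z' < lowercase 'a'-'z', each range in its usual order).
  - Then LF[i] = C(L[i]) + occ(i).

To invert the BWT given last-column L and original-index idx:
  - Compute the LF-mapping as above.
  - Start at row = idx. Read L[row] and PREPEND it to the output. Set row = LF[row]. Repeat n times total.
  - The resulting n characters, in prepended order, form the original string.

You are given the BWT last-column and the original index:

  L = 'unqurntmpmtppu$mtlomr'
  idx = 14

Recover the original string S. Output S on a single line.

LF mapping: 18 6 12 19 13 7 15 2 9 3 16 10 11 20 0 4 17 1 8 5 14
Walk LF starting at row 14, prepending L[row]:
  step 1: row=14, L[14]='$', prepend. Next row=LF[14]=0
  step 2: row=0, L[0]='u', prepend. Next row=LF[0]=18
  step 3: row=18, L[18]='o', prepend. Next row=LF[18]=8
  step 4: row=8, L[8]='p', prepend. Next row=LF[8]=9
  step 5: row=9, L[9]='m', prepend. Next row=LF[9]=3
  step 6: row=3, L[3]='u', prepend. Next row=LF[3]=19
  step 7: row=19, L[19]='m', prepend. Next row=LF[19]=5
  step 8: row=5, L[5]='n', prepend. Next row=LF[5]=7
  step 9: row=7, L[7]='m', prepend. Next row=LF[7]=2
  step 10: row=2, L[2]='q', prepend. Next row=LF[2]=12
  step 11: row=12, L[12]='p', prepend. Next row=LF[12]=11
  step 12: row=11, L[11]='p', prepend. Next row=LF[11]=10
  step 13: row=10, L[10]='t', prepend. Next row=LF[10]=16
  step 14: row=16, L[16]='t', prepend. Next row=LF[16]=17
  step 15: row=17, L[17]='l', prepend. Next row=LF[17]=1
  step 16: row=1, L[1]='n', prepend. Next row=LF[1]=6
  step 17: row=6, L[6]='t', prepend. Next row=LF[6]=15
  step 18: row=15, L[15]='m', prepend. Next row=LF[15]=4
  step 19: row=4, L[4]='r', prepend. Next row=LF[4]=13
  step 20: row=13, L[13]='u', prepend. Next row=LF[13]=20
  step 21: row=20, L[20]='r', prepend. Next row=LF[20]=14
Reversed output: rurmtnlttppqmnmumpou$

Answer: rurmtnlttppqmnmumpou$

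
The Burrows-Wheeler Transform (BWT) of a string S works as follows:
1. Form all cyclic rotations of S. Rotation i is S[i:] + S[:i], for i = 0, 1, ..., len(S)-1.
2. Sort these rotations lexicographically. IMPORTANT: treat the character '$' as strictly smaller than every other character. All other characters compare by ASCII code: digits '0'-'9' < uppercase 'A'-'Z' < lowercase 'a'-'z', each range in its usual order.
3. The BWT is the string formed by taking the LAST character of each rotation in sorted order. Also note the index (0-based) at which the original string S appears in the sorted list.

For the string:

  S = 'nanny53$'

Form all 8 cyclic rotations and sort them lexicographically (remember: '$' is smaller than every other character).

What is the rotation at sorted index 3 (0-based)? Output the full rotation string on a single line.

All 8 rotations (rotation i = S[i:]+S[:i]):
  rot[0] = nanny53$
  rot[1] = anny53$n
  rot[2] = nny53$na
  rot[3] = ny53$nan
  rot[4] = y53$nann
  rot[5] = 53$nanny
  rot[6] = 3$nanny5
  rot[7] = $nanny53
Sorted (with $ < everything):
  sorted[0] = $nanny53
  sorted[1] = 3$nanny5
  sorted[2] = 53$nanny
  sorted[3] = anny53$n
  sorted[4] = nanny53$
  sorted[5] = nny53$na
  sorted[6] = ny53$nan
  sorted[7] = y53$nann
sorted[3] = anny53$n

Answer: anny53$n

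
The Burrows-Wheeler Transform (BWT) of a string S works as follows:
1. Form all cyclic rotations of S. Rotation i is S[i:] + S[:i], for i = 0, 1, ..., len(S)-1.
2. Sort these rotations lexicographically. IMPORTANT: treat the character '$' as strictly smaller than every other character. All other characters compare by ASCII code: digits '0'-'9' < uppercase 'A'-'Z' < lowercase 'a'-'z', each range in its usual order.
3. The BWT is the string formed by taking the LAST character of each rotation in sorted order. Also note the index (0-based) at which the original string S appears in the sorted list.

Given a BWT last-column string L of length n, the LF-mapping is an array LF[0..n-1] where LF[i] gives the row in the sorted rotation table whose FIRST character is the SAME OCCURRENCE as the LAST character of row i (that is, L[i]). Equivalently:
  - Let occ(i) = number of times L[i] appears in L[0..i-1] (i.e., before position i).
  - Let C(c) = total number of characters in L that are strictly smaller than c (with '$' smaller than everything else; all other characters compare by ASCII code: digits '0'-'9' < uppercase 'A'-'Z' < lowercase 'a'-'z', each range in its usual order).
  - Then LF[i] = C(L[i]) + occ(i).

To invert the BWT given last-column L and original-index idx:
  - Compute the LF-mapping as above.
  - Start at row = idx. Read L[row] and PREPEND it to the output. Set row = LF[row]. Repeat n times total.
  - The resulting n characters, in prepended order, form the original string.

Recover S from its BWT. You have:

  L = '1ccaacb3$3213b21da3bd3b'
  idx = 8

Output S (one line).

LF mapping: 1 18 19 11 12 20 14 6 0 7 4 2 8 15 5 3 21 13 9 16 22 10 17
Walk LF starting at row 8, prepending L[row]:
  step 1: row=8, L[8]='$', prepend. Next row=LF[8]=0
  step 2: row=0, L[0]='1', prepend. Next row=LF[0]=1
  step 3: row=1, L[1]='c', prepend. Next row=LF[1]=18
  step 4: row=18, L[18]='3', prepend. Next row=LF[18]=9
  step 5: row=9, L[9]='3', prepend. Next row=LF[9]=7
  step 6: row=7, L[7]='3', prepend. Next row=LF[7]=6
  step 7: row=6, L[6]='b', prepend. Next row=LF[6]=14
  step 8: row=14, L[14]='2', prepend. Next row=LF[14]=5
  step 9: row=5, L[5]='c', prepend. Next row=LF[5]=20
  step 10: row=20, L[20]='d', prepend. Next row=LF[20]=22
  step 11: row=22, L[22]='b', prepend. Next row=LF[22]=17
  step 12: row=17, L[17]='a', prepend. Next row=LF[17]=13
  step 13: row=13, L[13]='b', prepend. Next row=LF[13]=15
  step 14: row=15, L[15]='1', prepend. Next row=LF[15]=3
  step 15: row=3, L[3]='a', prepend. Next row=LF[3]=11
  step 16: row=11, L[11]='1', prepend. Next row=LF[11]=2
  step 17: row=2, L[2]='c', prepend. Next row=LF[2]=19
  step 18: row=19, L[19]='b', prepend. Next row=LF[19]=16
  step 19: row=16, L[16]='d', prepend. Next row=LF[16]=21
  step 20: row=21, L[21]='3', prepend. Next row=LF[21]=10
  step 21: row=10, L[10]='2', prepend. Next row=LF[10]=4
  step 22: row=4, L[4]='a', prepend. Next row=LF[4]=12
  step 23: row=12, L[12]='3', prepend. Next row=LF[12]=8
Reversed output: 3a23dbc1a1babdc2b333c1$

Answer: 3a23dbc1a1babdc2b333c1$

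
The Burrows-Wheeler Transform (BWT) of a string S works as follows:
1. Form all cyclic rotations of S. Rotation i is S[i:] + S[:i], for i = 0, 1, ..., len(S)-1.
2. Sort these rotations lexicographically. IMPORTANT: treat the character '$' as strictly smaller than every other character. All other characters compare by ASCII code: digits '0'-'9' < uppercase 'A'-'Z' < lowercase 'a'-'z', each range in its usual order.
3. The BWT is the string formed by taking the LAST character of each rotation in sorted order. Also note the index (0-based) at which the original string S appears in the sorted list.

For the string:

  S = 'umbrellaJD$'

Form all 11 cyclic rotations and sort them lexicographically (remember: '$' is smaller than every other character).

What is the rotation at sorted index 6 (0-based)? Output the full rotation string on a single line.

All 11 rotations (rotation i = S[i:]+S[:i]):
  rot[0] = umbrellaJD$
  rot[1] = mbrellaJD$u
  rot[2] = brellaJD$um
  rot[3] = rellaJD$umb
  rot[4] = ellaJD$umbr
  rot[5] = llaJD$umbre
  rot[6] = laJD$umbrel
  rot[7] = aJD$umbrell
  rot[8] = JD$umbrella
  rot[9] = D$umbrellaJ
  rot[10] = $umbrellaJD
Sorted (with $ < everything):
  sorted[0] = $umbrellaJD
  sorted[1] = D$umbrellaJ
  sorted[2] = JD$umbrella
  sorted[3] = aJD$umbrell
  sorted[4] = brellaJD$um
  sorted[5] = ellaJD$umbr
  sorted[6] = laJD$umbrel
  sorted[7] = llaJD$umbre
  sorted[8] = mbrellaJD$u
  sorted[9] = rellaJD$umb
  sorted[10] = umbrellaJD$
sorted[6] = laJD$umbrel

Answer: laJD$umbrel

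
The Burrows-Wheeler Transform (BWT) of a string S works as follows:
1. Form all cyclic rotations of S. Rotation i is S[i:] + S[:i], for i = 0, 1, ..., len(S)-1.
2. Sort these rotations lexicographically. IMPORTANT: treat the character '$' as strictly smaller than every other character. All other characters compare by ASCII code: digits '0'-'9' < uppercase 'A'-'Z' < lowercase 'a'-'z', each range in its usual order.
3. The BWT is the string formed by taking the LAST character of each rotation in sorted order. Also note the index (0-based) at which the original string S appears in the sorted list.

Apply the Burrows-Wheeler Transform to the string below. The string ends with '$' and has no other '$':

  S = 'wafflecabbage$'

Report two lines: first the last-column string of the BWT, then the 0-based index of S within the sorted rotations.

All 14 rotations (rotation i = S[i:]+S[:i]):
  rot[0] = wafflecabbage$
  rot[1] = afflecabbage$w
  rot[2] = fflecabbage$wa
  rot[3] = flecabbage$waf
  rot[4] = lecabbage$waff
  rot[5] = ecabbage$waffl
  rot[6] = cabbage$waffle
  rot[7] = abbage$wafflec
  rot[8] = bbage$waffleca
  rot[9] = bage$wafflecab
  rot[10] = age$wafflecabb
  rot[11] = ge$wafflecabba
  rot[12] = e$wafflecabbag
  rot[13] = $wafflecabbage
Sorted (with $ < everything):
  sorted[0] = $wafflecabbage  (last char: 'e')
  sorted[1] = abbage$wafflec  (last char: 'c')
  sorted[2] = afflecabbage$w  (last char: 'w')
  sorted[3] = age$wafflecabb  (last char: 'b')
  sorted[4] = bage$wafflecab  (last char: 'b')
  sorted[5] = bbage$waffleca  (last char: 'a')
  sorted[6] = cabbage$waffle  (last char: 'e')
  sorted[7] = e$wafflecabbag  (last char: 'g')
  sorted[8] = ecabbage$waffl  (last char: 'l')
  sorted[9] = fflecabbage$wa  (last char: 'a')
  sorted[10] = flecabbage$waf  (last char: 'f')
  sorted[11] = ge$wafflecabba  (last char: 'a')
  sorted[12] = lecabbage$waff  (last char: 'f')
  sorted[13] = wafflecabbage$  (last char: '$')
Last column: ecwbbaeglafaf$
Original string S is at sorted index 13

Answer: ecwbbaeglafaf$
13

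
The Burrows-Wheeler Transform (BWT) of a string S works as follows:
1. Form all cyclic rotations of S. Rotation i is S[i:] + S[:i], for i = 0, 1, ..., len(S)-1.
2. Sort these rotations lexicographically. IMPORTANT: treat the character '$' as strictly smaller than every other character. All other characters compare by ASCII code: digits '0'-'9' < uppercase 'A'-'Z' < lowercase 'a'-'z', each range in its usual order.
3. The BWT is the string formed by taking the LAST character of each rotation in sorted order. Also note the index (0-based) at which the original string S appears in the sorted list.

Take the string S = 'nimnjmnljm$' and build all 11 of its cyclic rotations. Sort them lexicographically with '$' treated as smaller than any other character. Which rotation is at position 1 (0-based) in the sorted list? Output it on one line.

All 11 rotations (rotation i = S[i:]+S[:i]):
  rot[0] = nimnjmnljm$
  rot[1] = imnjmnljm$n
  rot[2] = mnjmnljm$ni
  rot[3] = njmnljm$nim
  rot[4] = jmnljm$nimn
  rot[5] = mnljm$nimnj
  rot[6] = nljm$nimnjm
  rot[7] = ljm$nimnjmn
  rot[8] = jm$nimnjmnl
  rot[9] = m$nimnjmnlj
  rot[10] = $nimnjmnljm
Sorted (with $ < everything):
  sorted[0] = $nimnjmnljm
  sorted[1] = imnjmnljm$n
  sorted[2] = jm$nimnjmnl
  sorted[3] = jmnljm$nimn
  sorted[4] = ljm$nimnjmn
  sorted[5] = m$nimnjmnlj
  sorted[6] = mnjmnljm$ni
  sorted[7] = mnljm$nimnj
  sorted[8] = nimnjmnljm$
  sorted[9] = njmnljm$nim
  sorted[10] = nljm$nimnjm
sorted[1] = imnjmnljm$n

Answer: imnjmnljm$n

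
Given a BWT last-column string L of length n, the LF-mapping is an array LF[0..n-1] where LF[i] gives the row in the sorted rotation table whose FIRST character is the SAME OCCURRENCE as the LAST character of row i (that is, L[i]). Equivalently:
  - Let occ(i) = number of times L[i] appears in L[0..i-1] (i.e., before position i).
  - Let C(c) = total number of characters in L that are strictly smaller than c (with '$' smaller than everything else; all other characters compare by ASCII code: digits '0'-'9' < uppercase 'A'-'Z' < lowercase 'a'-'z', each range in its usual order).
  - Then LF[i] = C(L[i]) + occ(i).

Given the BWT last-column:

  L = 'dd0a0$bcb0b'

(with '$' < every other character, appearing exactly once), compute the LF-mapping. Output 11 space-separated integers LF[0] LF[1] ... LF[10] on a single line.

Char counts: '$':1, '0':3, 'a':1, 'b':3, 'c':1, 'd':2
C (first-col start): C('$')=0, C('0')=1, C('a')=4, C('b')=5, C('c')=8, C('d')=9
L[0]='d': occ=0, LF[0]=C('d')+0=9+0=9
L[1]='d': occ=1, LF[1]=C('d')+1=9+1=10
L[2]='0': occ=0, LF[2]=C('0')+0=1+0=1
L[3]='a': occ=0, LF[3]=C('a')+0=4+0=4
L[4]='0': occ=1, LF[4]=C('0')+1=1+1=2
L[5]='$': occ=0, LF[5]=C('$')+0=0+0=0
L[6]='b': occ=0, LF[6]=C('b')+0=5+0=5
L[7]='c': occ=0, LF[7]=C('c')+0=8+0=8
L[8]='b': occ=1, LF[8]=C('b')+1=5+1=6
L[9]='0': occ=2, LF[9]=C('0')+2=1+2=3
L[10]='b': occ=2, LF[10]=C('b')+2=5+2=7

Answer: 9 10 1 4 2 0 5 8 6 3 7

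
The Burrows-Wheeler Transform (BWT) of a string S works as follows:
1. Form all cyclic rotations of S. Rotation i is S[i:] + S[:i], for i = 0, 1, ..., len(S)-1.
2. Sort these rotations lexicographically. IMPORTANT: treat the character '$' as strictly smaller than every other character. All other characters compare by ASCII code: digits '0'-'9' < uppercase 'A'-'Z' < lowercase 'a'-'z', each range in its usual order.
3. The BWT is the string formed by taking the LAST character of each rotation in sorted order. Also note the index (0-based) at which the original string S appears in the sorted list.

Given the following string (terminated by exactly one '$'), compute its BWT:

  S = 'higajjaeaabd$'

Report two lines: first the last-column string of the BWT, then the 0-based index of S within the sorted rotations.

Answer: deajgabai$hja
9

Derivation:
All 13 rotations (rotation i = S[i:]+S[:i]):
  rot[0] = higajjaeaabd$
  rot[1] = igajjaeaabd$h
  rot[2] = gajjaeaabd$hi
  rot[3] = ajjaeaabd$hig
  rot[4] = jjaeaabd$higa
  rot[5] = jaeaabd$higaj
  rot[6] = aeaabd$higajj
  rot[7] = eaabd$higajja
  rot[8] = aabd$higajjae
  rot[9] = abd$higajjaea
  rot[10] = bd$higajjaeaa
  rot[11] = d$higajjaeaab
  rot[12] = $higajjaeaabd
Sorted (with $ < everything):
  sorted[0] = $higajjaeaabd  (last char: 'd')
  sorted[1] = aabd$higajjae  (last char: 'e')
  sorted[2] = abd$higajjaea  (last char: 'a')
  sorted[3] = aeaabd$higajj  (last char: 'j')
  sorted[4] = ajjaeaabd$hig  (last char: 'g')
  sorted[5] = bd$higajjaeaa  (last char: 'a')
  sorted[6] = d$higajjaeaab  (last char: 'b')
  sorted[7] = eaabd$higajja  (last char: 'a')
  sorted[8] = gajjaeaabd$hi  (last char: 'i')
  sorted[9] = higajjaeaabd$  (last char: '$')
  sorted[10] = igajjaeaabd$h  (last char: 'h')
  sorted[11] = jaeaabd$higaj  (last char: 'j')
  sorted[12] = jjaeaabd$higa  (last char: 'a')
Last column: deajgabai$hja
Original string S is at sorted index 9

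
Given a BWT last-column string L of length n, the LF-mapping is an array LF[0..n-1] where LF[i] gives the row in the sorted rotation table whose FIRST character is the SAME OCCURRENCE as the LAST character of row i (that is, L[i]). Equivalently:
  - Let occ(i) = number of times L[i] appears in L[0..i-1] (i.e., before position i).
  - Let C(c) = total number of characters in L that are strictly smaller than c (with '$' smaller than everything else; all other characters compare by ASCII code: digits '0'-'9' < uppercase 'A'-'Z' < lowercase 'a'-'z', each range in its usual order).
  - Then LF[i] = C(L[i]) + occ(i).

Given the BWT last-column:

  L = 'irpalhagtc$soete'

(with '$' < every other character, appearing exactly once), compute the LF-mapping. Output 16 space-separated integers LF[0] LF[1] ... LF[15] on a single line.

Answer: 8 12 11 1 9 7 2 6 14 3 0 13 10 4 15 5

Derivation:
Char counts: '$':1, 'a':2, 'c':1, 'e':2, 'g':1, 'h':1, 'i':1, 'l':1, 'o':1, 'p':1, 'r':1, 's':1, 't':2
C (first-col start): C('$')=0, C('a')=1, C('c')=3, C('e')=4, C('g')=6, C('h')=7, C('i')=8, C('l')=9, C('o')=10, C('p')=11, C('r')=12, C('s')=13, C('t')=14
L[0]='i': occ=0, LF[0]=C('i')+0=8+0=8
L[1]='r': occ=0, LF[1]=C('r')+0=12+0=12
L[2]='p': occ=0, LF[2]=C('p')+0=11+0=11
L[3]='a': occ=0, LF[3]=C('a')+0=1+0=1
L[4]='l': occ=0, LF[4]=C('l')+0=9+0=9
L[5]='h': occ=0, LF[5]=C('h')+0=7+0=7
L[6]='a': occ=1, LF[6]=C('a')+1=1+1=2
L[7]='g': occ=0, LF[7]=C('g')+0=6+0=6
L[8]='t': occ=0, LF[8]=C('t')+0=14+0=14
L[9]='c': occ=0, LF[9]=C('c')+0=3+0=3
L[10]='$': occ=0, LF[10]=C('$')+0=0+0=0
L[11]='s': occ=0, LF[11]=C('s')+0=13+0=13
L[12]='o': occ=0, LF[12]=C('o')+0=10+0=10
L[13]='e': occ=0, LF[13]=C('e')+0=4+0=4
L[14]='t': occ=1, LF[14]=C('t')+1=14+1=15
L[15]='e': occ=1, LF[15]=C('e')+1=4+1=5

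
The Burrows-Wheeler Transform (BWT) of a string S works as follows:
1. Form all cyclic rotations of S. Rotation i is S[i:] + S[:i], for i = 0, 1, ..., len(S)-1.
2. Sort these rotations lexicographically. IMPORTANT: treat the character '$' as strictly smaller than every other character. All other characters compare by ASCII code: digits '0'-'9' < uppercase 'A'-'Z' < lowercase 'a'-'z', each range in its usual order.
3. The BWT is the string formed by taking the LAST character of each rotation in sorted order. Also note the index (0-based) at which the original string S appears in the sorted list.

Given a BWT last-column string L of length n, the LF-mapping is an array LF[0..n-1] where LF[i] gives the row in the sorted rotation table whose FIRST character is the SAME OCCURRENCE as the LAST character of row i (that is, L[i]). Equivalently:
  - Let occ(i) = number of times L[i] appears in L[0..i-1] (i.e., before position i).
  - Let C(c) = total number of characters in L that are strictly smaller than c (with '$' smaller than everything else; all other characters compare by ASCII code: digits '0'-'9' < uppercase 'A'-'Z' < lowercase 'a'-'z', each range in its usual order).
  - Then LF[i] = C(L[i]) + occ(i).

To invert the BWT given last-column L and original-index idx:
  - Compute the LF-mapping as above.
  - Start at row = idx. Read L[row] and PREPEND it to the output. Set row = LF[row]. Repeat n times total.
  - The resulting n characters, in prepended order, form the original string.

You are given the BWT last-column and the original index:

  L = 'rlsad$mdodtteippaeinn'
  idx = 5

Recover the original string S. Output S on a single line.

Answer: disappointmentladder$

Derivation:
LF mapping: 17 10 18 1 3 0 11 4 14 5 19 20 6 8 15 16 2 7 9 12 13
Walk LF starting at row 5, prepending L[row]:
  step 1: row=5, L[5]='$', prepend. Next row=LF[5]=0
  step 2: row=0, L[0]='r', prepend. Next row=LF[0]=17
  step 3: row=17, L[17]='e', prepend. Next row=LF[17]=7
  step 4: row=7, L[7]='d', prepend. Next row=LF[7]=4
  step 5: row=4, L[4]='d', prepend. Next row=LF[4]=3
  step 6: row=3, L[3]='a', prepend. Next row=LF[3]=1
  step 7: row=1, L[1]='l', prepend. Next row=LF[1]=10
  step 8: row=10, L[10]='t', prepend. Next row=LF[10]=19
  step 9: row=19, L[19]='n', prepend. Next row=LF[19]=12
  step 10: row=12, L[12]='e', prepend. Next row=LF[12]=6
  step 11: row=6, L[6]='m', prepend. Next row=LF[6]=11
  step 12: row=11, L[11]='t', prepend. Next row=LF[11]=20
  step 13: row=20, L[20]='n', prepend. Next row=LF[20]=13
  step 14: row=13, L[13]='i', prepend. Next row=LF[13]=8
  step 15: row=8, L[8]='o', prepend. Next row=LF[8]=14
  step 16: row=14, L[14]='p', prepend. Next row=LF[14]=15
  step 17: row=15, L[15]='p', prepend. Next row=LF[15]=16
  step 18: row=16, L[16]='a', prepend. Next row=LF[16]=2
  step 19: row=2, L[2]='s', prepend. Next row=LF[2]=18
  step 20: row=18, L[18]='i', prepend. Next row=LF[18]=9
  step 21: row=9, L[9]='d', prepend. Next row=LF[9]=5
Reversed output: disappointmentladder$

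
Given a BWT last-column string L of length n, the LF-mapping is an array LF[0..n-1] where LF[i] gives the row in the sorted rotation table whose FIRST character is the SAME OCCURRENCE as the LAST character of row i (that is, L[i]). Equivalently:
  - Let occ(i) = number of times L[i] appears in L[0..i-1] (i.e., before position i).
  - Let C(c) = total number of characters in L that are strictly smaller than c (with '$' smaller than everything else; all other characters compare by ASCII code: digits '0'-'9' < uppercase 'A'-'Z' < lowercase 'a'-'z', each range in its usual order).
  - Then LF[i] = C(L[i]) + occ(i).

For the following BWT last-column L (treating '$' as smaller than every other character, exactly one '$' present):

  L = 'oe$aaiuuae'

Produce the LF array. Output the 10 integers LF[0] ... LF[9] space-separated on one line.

Answer: 7 4 0 1 2 6 8 9 3 5

Derivation:
Char counts: '$':1, 'a':3, 'e':2, 'i':1, 'o':1, 'u':2
C (first-col start): C('$')=0, C('a')=1, C('e')=4, C('i')=6, C('o')=7, C('u')=8
L[0]='o': occ=0, LF[0]=C('o')+0=7+0=7
L[1]='e': occ=0, LF[1]=C('e')+0=4+0=4
L[2]='$': occ=0, LF[2]=C('$')+0=0+0=0
L[3]='a': occ=0, LF[3]=C('a')+0=1+0=1
L[4]='a': occ=1, LF[4]=C('a')+1=1+1=2
L[5]='i': occ=0, LF[5]=C('i')+0=6+0=6
L[6]='u': occ=0, LF[6]=C('u')+0=8+0=8
L[7]='u': occ=1, LF[7]=C('u')+1=8+1=9
L[8]='a': occ=2, LF[8]=C('a')+2=1+2=3
L[9]='e': occ=1, LF[9]=C('e')+1=4+1=5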